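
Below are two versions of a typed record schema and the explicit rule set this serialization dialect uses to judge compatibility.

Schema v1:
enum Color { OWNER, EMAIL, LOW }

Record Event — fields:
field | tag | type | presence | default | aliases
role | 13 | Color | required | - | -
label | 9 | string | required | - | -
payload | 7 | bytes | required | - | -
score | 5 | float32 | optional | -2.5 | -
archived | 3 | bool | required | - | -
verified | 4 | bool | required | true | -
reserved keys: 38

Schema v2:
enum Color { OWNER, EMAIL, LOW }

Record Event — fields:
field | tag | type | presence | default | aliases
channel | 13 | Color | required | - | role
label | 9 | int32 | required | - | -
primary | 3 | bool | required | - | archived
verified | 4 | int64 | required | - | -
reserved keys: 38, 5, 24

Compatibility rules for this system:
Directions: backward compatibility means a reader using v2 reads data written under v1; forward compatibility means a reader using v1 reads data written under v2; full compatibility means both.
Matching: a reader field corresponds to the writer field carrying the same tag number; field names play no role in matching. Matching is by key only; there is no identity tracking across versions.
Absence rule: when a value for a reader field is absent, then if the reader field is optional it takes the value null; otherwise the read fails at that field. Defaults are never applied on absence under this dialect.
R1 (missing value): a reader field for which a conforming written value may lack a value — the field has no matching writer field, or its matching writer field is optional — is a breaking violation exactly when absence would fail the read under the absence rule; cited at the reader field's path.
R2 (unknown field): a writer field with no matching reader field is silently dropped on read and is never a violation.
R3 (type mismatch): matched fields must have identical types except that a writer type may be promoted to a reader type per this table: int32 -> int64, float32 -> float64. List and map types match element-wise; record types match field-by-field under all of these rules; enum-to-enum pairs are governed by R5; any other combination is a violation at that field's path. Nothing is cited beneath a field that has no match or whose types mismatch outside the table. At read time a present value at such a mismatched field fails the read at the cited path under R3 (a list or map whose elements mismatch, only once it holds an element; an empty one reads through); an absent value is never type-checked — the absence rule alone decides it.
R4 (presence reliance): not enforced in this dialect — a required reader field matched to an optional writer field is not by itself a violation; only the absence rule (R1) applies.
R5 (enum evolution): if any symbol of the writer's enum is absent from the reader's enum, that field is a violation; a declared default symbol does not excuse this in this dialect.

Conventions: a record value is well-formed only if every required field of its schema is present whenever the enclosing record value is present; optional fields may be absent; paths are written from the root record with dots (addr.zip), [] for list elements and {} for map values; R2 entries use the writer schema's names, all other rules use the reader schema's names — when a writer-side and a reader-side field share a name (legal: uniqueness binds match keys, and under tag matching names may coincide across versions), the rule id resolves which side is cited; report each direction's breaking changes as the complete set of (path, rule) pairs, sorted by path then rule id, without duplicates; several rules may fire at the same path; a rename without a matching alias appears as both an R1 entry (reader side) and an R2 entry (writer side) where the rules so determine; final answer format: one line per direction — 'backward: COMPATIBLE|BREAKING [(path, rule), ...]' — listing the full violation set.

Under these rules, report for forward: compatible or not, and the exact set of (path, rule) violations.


the writer's type comes first in each Event pair
forward for Event (reader v1, writer v2):
  Color -> Color, writer required: role aligns to channel
  int32 -> string, writer required: label aligns to label
  payload has no writer counterpart
  score has no writer counterpart
  bool -> bool, writer required: archived aligns to primary
  int64 -> bool, writer required: verified aligns to verified
  rule R3 violated at label
  rule R1 violated at payload
  rule R3 violated at verified
  => forward: BREAKING (3)
checking off the Event differences that do not matter here:
  renamed field role to channel in record Event (alias role declared on the renamed field) -> inert for the asked Event verdict: nothing fires
  removed field score from record Event (its key 5 joins the reserved list) -> inert for the asked Event verdict: nothing fires
  renamed field archived to primary in record Event (alias archived declared on the renamed field) -> inert for the asked Event verdict: nothing fires

forward: BREAKING [(label, R3), (payload, R1), (verified, R3)]


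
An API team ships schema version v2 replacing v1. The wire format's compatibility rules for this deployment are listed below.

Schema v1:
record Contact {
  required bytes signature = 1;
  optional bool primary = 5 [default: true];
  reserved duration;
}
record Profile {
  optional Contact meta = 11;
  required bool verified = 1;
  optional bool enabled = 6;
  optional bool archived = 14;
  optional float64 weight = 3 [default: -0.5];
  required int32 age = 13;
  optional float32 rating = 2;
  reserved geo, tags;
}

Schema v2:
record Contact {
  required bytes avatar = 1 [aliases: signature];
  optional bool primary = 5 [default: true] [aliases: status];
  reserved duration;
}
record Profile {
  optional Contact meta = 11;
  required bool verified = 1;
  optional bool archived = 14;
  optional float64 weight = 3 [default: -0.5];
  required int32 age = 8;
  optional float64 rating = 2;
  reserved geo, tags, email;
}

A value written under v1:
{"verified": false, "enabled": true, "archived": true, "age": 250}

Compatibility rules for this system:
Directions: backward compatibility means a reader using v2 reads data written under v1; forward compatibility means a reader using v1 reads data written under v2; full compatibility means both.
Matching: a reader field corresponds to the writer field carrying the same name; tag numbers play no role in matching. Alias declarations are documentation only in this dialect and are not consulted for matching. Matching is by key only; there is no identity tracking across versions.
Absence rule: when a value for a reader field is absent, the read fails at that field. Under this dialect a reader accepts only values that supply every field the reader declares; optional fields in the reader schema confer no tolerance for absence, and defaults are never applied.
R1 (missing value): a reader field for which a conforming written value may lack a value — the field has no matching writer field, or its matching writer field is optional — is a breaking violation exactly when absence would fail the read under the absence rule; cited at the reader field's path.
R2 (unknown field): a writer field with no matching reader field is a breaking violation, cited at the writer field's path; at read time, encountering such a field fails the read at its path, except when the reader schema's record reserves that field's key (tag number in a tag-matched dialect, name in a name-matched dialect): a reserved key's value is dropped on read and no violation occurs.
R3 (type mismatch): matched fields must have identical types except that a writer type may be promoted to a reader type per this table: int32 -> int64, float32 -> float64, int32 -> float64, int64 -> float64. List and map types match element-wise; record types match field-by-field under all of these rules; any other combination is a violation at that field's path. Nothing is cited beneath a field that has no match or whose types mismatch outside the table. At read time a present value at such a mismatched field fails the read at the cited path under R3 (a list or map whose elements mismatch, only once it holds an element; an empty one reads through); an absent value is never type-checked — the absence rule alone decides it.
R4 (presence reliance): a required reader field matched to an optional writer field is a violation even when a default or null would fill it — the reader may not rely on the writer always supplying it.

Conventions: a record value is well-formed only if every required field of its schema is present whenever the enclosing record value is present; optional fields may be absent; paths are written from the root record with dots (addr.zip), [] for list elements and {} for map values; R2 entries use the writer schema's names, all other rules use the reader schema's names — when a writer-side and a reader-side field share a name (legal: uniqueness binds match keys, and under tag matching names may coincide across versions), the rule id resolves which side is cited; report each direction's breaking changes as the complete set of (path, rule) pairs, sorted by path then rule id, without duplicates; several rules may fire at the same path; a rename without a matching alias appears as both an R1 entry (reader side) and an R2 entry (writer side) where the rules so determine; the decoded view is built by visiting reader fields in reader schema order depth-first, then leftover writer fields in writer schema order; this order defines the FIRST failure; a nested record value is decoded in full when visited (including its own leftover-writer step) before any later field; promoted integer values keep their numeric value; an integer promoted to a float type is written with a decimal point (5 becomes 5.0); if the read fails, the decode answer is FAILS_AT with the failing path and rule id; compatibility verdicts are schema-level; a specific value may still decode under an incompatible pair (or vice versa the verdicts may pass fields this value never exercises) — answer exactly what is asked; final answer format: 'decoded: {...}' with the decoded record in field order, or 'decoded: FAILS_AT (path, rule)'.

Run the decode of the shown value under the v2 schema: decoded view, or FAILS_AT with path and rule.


decoded: FAILS_AT (meta, R1)

each type pair in Profile: writer, then reader
decode walk for Profile under reader schema v2:
  read fails at meta under R1 (no fill)
  => FAILS_AT (meta, R1)
the rest of the Profile diff is inert for this question:
  field age in record Profile: tag 13 changed to 8 -> fires no rule on Profile under this dialect and leaves the result unchanged
  field rating in record Profile: type float32 changed to float64 -> affects the rule determinations only; this particular Profile value decodes identically
  removed field enabled from record Profile -> affects the rule determinations only; this particular Profile value decodes identically
  renamed field signature to avatar in record Contact (alias signature declared on the renamed field) -> affects the rule determinations only; this particular Profile value decodes identically


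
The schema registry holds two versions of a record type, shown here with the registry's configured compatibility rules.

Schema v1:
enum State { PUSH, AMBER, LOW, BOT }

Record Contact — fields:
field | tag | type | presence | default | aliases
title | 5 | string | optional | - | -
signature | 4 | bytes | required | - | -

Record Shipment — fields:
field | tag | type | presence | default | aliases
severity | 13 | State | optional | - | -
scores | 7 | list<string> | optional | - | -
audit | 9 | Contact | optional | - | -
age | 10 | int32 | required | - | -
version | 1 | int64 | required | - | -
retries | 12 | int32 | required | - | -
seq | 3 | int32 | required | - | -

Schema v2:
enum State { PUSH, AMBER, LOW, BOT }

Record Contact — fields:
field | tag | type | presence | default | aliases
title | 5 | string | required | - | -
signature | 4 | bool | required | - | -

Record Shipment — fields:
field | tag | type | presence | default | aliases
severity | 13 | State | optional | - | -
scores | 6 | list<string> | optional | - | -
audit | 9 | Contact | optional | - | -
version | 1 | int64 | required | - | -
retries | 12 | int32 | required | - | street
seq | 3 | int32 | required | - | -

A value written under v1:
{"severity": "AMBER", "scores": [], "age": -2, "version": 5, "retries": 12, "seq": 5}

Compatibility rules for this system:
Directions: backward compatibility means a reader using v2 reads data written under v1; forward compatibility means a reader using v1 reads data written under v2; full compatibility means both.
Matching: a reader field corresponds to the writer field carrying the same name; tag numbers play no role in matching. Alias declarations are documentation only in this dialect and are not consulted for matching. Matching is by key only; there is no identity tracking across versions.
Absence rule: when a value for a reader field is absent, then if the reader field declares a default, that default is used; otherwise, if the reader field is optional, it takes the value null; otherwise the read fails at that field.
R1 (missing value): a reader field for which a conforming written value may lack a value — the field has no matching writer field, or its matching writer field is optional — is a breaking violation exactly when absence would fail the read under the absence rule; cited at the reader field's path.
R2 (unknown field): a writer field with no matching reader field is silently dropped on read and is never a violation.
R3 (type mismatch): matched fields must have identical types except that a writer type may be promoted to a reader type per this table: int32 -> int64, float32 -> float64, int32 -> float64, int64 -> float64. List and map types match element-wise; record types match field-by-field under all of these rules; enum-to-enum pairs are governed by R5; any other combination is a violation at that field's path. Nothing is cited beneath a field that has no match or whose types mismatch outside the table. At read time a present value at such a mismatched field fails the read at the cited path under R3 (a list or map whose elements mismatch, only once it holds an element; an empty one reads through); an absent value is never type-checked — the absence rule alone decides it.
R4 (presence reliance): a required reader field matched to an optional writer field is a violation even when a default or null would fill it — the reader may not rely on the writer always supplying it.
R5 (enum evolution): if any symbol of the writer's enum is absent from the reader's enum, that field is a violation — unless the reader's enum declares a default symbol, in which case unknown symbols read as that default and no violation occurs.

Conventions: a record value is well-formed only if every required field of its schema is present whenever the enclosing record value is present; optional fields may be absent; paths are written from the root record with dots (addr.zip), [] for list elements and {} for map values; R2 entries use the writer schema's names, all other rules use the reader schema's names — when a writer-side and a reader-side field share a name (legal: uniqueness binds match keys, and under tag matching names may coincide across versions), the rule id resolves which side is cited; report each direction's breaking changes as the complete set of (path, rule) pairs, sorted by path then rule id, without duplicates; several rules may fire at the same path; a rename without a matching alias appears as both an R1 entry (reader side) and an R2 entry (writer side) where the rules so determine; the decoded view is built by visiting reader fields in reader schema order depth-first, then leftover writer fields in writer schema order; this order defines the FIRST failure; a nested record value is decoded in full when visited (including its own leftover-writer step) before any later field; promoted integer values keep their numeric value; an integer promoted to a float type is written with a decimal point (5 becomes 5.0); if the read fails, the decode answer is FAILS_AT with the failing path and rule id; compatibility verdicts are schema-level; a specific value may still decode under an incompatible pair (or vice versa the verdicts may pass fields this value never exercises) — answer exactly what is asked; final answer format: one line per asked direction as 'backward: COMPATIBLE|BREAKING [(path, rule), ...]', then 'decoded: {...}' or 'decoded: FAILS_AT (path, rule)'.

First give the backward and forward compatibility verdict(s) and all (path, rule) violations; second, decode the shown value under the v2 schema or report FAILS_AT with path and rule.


in Shipment below, arrows point writer -> reader
backward on Shipment — v2 reading data written by v1:
  State -> State, writer optional: severity aligns to severity
  list<string> -> list<string>, writer optional: scores aligns to scores
  Contact -> Contact, writer optional: audit aligns to audit
  int64 -> int64, writer required: version aligns to version
  int32 -> int32, writer required: retries aligns to retries
  int32 -> int32, writer required: seq aligns to seq
  leftover writer field: age
  string -> string, writer optional: audit.title aligns to audit.title
  bytes -> bool, writer required: audit.signature aligns to audit.signature
  violation R3 at audit.signature
  violation R1 at audit.title
  violation R4 at audit.title
  => 3 violation(s): backward is BREAKING for Shipment
forward on Shipment — v1 reading data written by v2:
  State -> State, writer optional: severity aligns to severity
  list<string> -> list<string>, writer optional: scores aligns to scores
  Contact -> Contact, writer optional: audit aligns to audit
  age has no writer counterpart
  int64 -> int64, writer required: version aligns to version
  int32 -> int32, writer required: retries aligns to retries
  int32 -> int32, writer required: seq aligns to seq
  string -> string, writer required: audit.title aligns to audit.title
  bool -> bytes, writer required: audit.signature aligns to audit.signature
  violation R1 at age
  violation R3 at audit.signature
  => 2 violation(s): forward is BREAKING for Shipment
decode (reader v2):
  severity := "AMBER"
  scores := []
  audit := null (not supplied -> null)
  version := 5
  retries := 12
  seq := 5
  writer age: unmatched, discarded
  => decoded: {"severity": "AMBER", "scores": [], "audit": null, "version": 5, "retries": 12, "seq": 5}

backward: BREAKING [(audit.signature, R3), (audit.title, R1), (audit.title, R4)]; forward: BREAKING [(age, R1), (audit.signature, R3)]; decoded: {"severity": "AMBER", "scores": [], "audit": null, "version": 5, "retries": 12, "seq": 5}


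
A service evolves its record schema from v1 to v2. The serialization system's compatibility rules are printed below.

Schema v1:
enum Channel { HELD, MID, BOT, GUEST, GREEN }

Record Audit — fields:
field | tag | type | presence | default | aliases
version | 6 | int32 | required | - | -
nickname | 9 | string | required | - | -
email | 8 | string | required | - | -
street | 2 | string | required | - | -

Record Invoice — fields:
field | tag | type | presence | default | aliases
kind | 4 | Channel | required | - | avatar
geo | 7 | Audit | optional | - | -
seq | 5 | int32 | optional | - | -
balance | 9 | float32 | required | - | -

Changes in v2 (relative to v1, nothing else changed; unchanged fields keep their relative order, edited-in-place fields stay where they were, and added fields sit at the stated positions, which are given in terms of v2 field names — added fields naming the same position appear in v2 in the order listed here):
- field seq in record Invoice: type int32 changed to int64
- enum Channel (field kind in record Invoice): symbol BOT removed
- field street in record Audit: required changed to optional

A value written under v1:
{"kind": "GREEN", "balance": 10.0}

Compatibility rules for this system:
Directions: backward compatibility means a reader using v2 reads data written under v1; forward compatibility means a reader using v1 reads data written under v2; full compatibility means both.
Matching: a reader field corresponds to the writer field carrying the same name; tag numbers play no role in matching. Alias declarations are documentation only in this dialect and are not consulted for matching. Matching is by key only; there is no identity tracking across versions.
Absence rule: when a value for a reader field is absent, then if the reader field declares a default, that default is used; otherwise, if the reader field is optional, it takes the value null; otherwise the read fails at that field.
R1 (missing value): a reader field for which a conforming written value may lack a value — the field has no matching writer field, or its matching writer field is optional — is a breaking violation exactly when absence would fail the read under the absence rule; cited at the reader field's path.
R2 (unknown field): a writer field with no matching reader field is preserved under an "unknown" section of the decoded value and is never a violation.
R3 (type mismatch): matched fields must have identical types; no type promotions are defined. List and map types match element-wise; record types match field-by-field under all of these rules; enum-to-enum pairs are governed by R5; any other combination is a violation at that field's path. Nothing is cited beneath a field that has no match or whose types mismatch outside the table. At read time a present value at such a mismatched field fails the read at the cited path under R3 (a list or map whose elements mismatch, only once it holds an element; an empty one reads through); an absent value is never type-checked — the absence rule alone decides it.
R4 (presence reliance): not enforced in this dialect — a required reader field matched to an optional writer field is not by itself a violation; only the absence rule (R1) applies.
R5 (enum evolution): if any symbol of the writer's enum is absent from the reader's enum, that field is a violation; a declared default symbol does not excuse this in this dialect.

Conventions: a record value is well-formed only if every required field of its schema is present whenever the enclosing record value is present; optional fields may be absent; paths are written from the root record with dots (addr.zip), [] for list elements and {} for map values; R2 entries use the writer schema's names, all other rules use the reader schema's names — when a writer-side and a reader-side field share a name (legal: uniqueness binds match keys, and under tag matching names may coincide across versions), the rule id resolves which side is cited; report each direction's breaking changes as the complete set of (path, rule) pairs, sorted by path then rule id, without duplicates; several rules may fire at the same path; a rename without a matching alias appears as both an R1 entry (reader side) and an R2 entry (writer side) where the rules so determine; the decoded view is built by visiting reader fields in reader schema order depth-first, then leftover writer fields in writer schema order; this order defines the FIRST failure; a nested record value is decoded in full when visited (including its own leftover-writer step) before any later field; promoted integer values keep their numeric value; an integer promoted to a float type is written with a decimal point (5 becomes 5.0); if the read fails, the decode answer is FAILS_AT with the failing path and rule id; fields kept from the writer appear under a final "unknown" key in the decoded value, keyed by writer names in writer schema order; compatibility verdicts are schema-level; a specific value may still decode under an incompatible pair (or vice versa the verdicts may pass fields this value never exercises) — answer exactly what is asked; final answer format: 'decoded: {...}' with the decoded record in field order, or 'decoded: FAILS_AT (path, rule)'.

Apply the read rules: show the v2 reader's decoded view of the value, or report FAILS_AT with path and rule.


decoded: {"kind": "GREEN", "geo": null, "seq": null, "balance": 10.0}

the writer's type comes first in each Invoice pair
decode walk for Invoice under reader schema v2:
  kind := "GREEN"
  geo := null (missing; optional => null)
  seq := null (missing; optional => null)
  balance := 10.0
  => decoded: {"kind": "GREEN", "geo": null, "seq": null, "balance": 10.0}
the rest of the Invoice diff is inert for this question:
  field seq in record Invoice: type int32 changed to int64 -> a verdict-level change on Invoice — the shown value reads the same
  enum Channel (field kind in record Invoice): symbol BOT removed -> a verdict-level change on Invoice — the shown value reads the same
  field street in record Audit: required changed to optional -> a verdict-level change on Invoice — the shown value reads the same


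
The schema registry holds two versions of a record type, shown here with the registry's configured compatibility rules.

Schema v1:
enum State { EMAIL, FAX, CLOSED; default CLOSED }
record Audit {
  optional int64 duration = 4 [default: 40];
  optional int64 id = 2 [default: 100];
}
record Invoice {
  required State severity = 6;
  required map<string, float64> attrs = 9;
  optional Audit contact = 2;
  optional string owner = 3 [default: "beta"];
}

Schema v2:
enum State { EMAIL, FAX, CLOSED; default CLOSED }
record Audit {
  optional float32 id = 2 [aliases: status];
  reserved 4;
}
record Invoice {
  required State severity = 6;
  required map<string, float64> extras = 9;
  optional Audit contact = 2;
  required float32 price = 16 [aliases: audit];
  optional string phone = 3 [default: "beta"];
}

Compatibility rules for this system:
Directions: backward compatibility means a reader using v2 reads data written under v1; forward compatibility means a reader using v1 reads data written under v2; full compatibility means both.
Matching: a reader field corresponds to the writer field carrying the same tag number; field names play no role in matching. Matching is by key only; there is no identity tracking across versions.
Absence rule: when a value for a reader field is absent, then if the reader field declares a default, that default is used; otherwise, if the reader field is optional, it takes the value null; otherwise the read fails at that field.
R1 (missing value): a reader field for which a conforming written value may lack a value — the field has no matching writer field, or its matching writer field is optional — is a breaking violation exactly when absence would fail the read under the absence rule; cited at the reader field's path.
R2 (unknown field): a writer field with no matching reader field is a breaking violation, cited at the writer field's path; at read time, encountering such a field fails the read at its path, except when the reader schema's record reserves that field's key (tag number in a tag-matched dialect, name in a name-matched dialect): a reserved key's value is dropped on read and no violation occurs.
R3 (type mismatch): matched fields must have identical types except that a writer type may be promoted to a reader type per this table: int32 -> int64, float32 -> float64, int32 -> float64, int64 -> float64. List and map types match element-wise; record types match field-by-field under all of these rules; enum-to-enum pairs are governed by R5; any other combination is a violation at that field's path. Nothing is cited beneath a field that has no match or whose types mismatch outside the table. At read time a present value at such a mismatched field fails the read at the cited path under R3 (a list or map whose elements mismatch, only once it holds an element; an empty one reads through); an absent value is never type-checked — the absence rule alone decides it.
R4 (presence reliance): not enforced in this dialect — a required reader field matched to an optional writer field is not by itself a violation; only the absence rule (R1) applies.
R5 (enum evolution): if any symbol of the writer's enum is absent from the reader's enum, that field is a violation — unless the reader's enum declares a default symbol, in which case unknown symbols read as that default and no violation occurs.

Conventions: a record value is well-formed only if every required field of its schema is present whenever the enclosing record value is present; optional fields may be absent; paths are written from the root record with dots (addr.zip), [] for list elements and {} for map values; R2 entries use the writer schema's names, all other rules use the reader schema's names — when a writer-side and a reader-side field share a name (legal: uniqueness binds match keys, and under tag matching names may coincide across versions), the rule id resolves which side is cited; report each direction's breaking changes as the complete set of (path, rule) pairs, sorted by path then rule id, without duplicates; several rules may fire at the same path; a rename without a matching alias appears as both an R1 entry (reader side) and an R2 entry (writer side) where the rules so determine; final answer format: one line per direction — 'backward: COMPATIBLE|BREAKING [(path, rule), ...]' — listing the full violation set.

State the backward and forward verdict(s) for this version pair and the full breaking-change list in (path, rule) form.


backward: BREAKING [(contact.id, R3), (price, R1)]; forward: BREAKING [(contact.id, R3), (price, R2)]

arrows below run writer -> reader for Invoice
backward pass over Invoice, reader schema v2, writer schema v1:
  severity: State -> State, writer required; from severity
  extras: map<string, float64> -> map<string, float64>, writer required; from attrs
  contact: Audit -> Audit, writer optional; from contact
  no writer field matches reader price
  phone: string -> string, writer optional; from owner
  contact.id: int64 -> float32, writer optional; from contact.id
  writer field contact.duration has no reader counterpart
  breaking: (contact.id, R3)
  breaking: (price, R1)
  => backward verdict for Invoice: BREAKING, 2 violation(s)
forward pass over Invoice, reader schema v1, writer schema v2:
  severity: State -> State, writer required; from severity
  attrs: map<string, float64> -> map<string, float64>, writer required; from extras
  contact: Audit -> Audit, writer optional; from contact
  owner: string -> string, writer optional; from phone
  writer field price has no reader counterpart
  no writer field matches reader contact.duration
  contact.id: float32 -> int64, writer optional; from contact.id
  breaking: (contact.id, R3)
  breaking: (price, R2)
  => forward verdict for Invoice: BREAKING, 2 violation(s)


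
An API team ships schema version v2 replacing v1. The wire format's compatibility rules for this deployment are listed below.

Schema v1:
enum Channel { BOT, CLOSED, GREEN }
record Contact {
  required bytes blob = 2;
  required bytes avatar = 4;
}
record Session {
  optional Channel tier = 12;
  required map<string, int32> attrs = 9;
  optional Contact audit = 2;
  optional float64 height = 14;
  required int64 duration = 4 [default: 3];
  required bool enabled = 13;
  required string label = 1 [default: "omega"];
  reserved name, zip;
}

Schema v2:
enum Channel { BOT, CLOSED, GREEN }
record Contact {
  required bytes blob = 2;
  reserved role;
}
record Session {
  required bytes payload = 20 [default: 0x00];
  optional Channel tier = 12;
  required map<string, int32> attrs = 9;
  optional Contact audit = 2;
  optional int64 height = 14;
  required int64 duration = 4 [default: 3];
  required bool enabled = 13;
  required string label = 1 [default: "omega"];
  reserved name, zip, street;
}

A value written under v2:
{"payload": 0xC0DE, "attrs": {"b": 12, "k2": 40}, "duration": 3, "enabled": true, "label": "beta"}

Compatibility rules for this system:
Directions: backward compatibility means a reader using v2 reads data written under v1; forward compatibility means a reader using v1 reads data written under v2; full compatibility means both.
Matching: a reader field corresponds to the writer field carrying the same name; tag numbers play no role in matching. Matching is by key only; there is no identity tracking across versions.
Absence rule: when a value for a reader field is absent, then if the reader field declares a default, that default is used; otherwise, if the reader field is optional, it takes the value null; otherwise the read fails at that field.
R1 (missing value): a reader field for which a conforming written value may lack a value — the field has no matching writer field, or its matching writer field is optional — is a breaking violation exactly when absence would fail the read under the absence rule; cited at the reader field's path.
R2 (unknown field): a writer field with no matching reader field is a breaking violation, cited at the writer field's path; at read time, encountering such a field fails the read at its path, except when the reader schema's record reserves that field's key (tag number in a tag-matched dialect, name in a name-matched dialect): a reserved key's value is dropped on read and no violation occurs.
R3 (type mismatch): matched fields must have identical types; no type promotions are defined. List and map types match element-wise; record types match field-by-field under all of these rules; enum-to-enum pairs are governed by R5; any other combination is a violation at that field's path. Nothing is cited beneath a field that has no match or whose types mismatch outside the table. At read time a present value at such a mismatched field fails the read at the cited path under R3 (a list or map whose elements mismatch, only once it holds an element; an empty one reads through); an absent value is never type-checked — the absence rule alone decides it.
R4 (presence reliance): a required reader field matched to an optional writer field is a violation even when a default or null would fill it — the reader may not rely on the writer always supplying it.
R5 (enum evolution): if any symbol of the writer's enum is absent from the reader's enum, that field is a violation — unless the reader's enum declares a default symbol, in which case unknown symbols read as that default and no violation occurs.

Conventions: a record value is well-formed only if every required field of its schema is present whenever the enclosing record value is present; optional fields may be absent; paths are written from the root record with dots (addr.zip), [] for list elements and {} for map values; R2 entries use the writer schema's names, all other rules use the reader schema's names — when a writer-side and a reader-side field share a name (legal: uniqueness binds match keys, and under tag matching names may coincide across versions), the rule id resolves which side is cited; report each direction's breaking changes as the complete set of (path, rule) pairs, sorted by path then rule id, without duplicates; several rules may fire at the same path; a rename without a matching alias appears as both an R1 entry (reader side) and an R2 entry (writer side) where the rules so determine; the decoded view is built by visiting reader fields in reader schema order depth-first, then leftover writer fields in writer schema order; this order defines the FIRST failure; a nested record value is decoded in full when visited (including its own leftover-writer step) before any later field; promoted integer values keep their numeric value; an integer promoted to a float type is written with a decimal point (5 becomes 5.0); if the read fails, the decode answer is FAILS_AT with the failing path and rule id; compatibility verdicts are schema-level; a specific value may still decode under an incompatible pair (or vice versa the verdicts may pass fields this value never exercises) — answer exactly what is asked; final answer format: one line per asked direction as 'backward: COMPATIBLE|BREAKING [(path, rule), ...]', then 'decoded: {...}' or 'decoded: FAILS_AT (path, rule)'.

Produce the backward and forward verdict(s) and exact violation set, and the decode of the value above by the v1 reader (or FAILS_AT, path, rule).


arrows below run writer -> reader for Session
backward analysis of Session with v2 as reader and v1 as writer:
  payload: no writer-side match
  Channel -> Channel, writer optional: tier aligns to tier
  map<string, int32> -> map<string, int32>, writer required: attrs aligns to attrs
  Contact -> Contact, writer optional: audit aligns to audit
  float64 -> int64, writer optional: height aligns to height
  int64 -> int64, writer required: duration aligns to duration
  bool -> bool, writer required: enabled aligns to enabled
  string -> string, writer required: label aligns to label
  bytes -> bytes, writer required: audit.blob aligns to audit.blob
  audit.avatar (writer side), unknown to reader
  breaking: (audit.avatar, R2)
  breaking: (height, R3)
  backward on Session therefore BREAKING (2)
forward analysis of Session with v1 as reader and v2 as writer:
  Channel -> Channel, writer optional: tier aligns to tier
  map<string, int32> -> map<string, int32>, writer required: attrs aligns to attrs
  Contact -> Contact, writer optional: audit aligns to audit
  int64 -> float64, writer optional: height aligns to height
  int64 -> int64, writer required: duration aligns to duration
  bool -> bool, writer required: enabled aligns to enabled
  string -> string, writer required: label aligns to label
  payload (writer side), unknown to reader
  bytes -> bytes, writer required: audit.blob aligns to audit.blob
  audit.avatar: no writer-side match
  breaking: (audit.avatar, R1)
  breaking: (height, R3)
  breaking: (payload, R2)
  forward on Session therefore BREAKING (3)
decode walk for Session under reader schema v1:
  tier := null (missing; optional => null)
  attrs := {"b": 12, "k2": 40}
  audit := null (missing; optional => null)
  height := null (missing; optional => null)
  duration := 3
  enabled := true
  label := "beta"
  read fails at payload under R2 (unknown field)
  => FAILS_AT (payload, R2)

backward: BREAKING [(audit.avatar, R2), (height, R3)]; forward: BREAKING [(audit.avatar, R1), (height, R3), (payload, R2)]; decoded: FAILS_AT (payload, R2)


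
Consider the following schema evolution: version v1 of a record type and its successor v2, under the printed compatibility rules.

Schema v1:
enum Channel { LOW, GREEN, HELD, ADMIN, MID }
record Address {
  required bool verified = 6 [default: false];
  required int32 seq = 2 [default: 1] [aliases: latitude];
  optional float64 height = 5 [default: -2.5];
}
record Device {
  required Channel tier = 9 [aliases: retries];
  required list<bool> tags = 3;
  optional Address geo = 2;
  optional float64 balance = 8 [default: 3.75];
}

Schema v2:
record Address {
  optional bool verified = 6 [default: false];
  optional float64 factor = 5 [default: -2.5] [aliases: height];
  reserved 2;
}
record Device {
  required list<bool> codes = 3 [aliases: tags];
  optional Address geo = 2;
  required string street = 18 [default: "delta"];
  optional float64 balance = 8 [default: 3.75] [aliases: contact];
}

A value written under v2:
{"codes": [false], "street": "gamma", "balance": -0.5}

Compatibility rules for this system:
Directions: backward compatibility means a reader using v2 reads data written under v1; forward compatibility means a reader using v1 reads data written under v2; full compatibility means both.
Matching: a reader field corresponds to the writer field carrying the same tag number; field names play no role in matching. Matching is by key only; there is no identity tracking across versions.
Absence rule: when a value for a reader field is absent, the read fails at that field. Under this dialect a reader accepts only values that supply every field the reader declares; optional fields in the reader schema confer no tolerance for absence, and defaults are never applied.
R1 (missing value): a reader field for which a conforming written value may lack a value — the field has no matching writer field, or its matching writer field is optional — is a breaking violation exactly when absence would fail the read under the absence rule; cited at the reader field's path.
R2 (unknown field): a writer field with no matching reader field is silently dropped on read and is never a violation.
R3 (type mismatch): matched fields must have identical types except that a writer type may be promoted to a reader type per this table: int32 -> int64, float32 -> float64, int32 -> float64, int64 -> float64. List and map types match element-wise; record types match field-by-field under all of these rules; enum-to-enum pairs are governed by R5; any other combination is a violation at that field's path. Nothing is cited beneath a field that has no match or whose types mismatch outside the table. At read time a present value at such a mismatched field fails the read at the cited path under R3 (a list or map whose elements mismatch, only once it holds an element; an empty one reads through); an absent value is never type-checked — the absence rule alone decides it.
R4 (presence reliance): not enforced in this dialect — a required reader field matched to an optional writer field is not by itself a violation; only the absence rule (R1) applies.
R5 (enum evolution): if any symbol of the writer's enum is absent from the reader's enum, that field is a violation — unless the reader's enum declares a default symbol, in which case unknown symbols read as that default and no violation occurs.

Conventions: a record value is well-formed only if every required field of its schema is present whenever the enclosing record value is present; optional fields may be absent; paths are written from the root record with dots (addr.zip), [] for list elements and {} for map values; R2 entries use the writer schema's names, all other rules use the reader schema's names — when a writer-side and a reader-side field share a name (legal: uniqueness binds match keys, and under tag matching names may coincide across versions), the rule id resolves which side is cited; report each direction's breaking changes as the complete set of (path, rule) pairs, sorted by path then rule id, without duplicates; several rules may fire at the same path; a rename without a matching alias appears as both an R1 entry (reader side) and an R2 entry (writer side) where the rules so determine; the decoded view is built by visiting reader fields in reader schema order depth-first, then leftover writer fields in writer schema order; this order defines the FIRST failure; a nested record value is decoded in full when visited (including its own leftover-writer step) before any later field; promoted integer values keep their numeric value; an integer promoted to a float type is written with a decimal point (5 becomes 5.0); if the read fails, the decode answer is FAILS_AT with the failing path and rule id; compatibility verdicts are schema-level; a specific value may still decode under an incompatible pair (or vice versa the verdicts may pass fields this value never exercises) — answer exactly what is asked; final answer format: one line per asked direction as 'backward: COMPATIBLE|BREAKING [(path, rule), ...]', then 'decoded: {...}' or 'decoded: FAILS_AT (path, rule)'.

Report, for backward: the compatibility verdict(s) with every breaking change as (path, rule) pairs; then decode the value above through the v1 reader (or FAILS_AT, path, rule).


backward: BREAKING [(balance, R1), (geo, R1), (geo.factor, R1), (street, R1)]; decoded: FAILS_AT (tier, R1)

in Device below, arrows point writer -> reader
backward pass over Device, reader schema v2, writer schema v1:
  codes <- tags (list<bool> -> list<bool>, writer required)
  geo <- geo (Address -> Address, writer optional)
  street: no writer-side match
  balance <- balance (float64 -> float64, writer optional)
  writer field tier has no reader counterpart
  geo.verified <- geo.verified (bool -> bool, writer required)
  geo.factor <- geo.height (float64 -> float64, writer optional)
  writer field geo.seq has no reader counterpart
  rule R1 violated at balance
  rule R1 violated at geo
  rule R1 violated at geo.factor
  rule R1 violated at street
  => backward: BREAKING (4)
decoding the Device value with the v1 reader:
  read fails at tier under R1 (no fill)
  => FAILS_AT (tier, R1)
remaining Device differences; none change what is asked:
  renamed field tags to codes in record Device (alias tags declared on the renamed field) -> no rule fires on it in Device's dialect; the asked verdict holds
  removed field seq from record Address (its key 2 joins the reserved list) -> its effect on Device is confined to the forward direction, not asked
  field verified in record Address: required changed to optional -> its effect on Device is confined to the forward direction, not asked
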